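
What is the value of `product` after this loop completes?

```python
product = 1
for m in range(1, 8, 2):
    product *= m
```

Product of 1, 3, 5, ... up to 7
`product` takes the values: 1 → 3 → 15 → 105

Answer: 105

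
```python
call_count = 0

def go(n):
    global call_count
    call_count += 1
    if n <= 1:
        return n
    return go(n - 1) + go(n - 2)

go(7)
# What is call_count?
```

Calls(n) = 1 + Calls(n-1) + Calls(n-2); Calls(0)=Calls(1)=1. For n=7 this gives 41.

Answer: 41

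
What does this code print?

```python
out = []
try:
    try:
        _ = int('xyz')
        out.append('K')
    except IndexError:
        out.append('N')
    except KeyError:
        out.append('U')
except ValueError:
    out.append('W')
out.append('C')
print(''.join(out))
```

Execution trace: 'W' (outer except ValueError) → 'C' (after the try/except). Output: WC

Answer: WC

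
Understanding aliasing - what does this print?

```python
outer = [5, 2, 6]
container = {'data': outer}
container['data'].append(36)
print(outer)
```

Key concept: dict holds reference to list.
Step by step:
`outer = [5, 2, 6]` → outer = [5, 2, 6]
`container = {'data': outer}` → container = {'data': [5, 2, 6]}
`container['data'].append(36)` → outer = [5, 2, 6, 36]; container = {'data': [5, 2, 6, 36]}
`print(outer)` → prints [5, 2, 6, 36]

Answer: [5, 2, 6, 36]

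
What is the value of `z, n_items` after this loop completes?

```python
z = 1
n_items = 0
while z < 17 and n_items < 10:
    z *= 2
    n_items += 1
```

Double until >= 17 or 10 iterations
`z, n_items` takes the values: (1, 0) → (2, 0) → (2, 1) → (4, 1) → (4, 2) → (8, 2) → (8, 3) → (16, 3) → (16, 4) → (32, 4) → (32, 5)

Answer: 32, 5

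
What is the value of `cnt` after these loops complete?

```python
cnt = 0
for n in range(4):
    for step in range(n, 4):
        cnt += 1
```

Upper triangle: 4 + 3 + ... + 1
`cnt` takes the values: 0 → 1 → 2 → 3 → 4 → 5 → 6 → 7 → 8 → 9 → 10

Answer: 10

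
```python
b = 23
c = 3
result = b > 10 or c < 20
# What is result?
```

Trace:
`b = 23` → b = 23
`c = 3` → c = 3
`result = b > 10 or c < 20` → result = True
So result = True

Answer: True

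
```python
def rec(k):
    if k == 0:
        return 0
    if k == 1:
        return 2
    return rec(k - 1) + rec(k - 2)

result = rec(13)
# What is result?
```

Build up from base cases: rec(0)=0, rec(1)=2, rec(2)=2, rec(3)=4, rec(4)=6, rec(5)=10, rec(6)=16, ..., rec(13)=466

Answer: 466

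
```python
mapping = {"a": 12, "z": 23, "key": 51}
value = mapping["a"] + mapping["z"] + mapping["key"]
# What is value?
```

Trace:
`mapping = {"a": 12, "z": 23, "key": 51}` → mapping = {'a': 12, 'z': 23, 'key': 51}
`value = mapping["a"] + mapping["z"] + mapping["key"]` → value = 86
So value = 86

Answer: 86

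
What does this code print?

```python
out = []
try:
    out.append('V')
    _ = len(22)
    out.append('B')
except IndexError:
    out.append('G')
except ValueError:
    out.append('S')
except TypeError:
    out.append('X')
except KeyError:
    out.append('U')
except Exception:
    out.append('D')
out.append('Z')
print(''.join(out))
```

Execution trace: 'V' (try body) → 'X' (except TypeError) → 'Z' (after the try/except). Output: VXZ

Answer: VXZ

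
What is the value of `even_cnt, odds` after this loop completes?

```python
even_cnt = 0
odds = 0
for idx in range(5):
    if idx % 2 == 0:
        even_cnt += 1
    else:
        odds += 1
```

Count evens and odds in range(5)
`even_cnt, odds` takes the values: (0, 0) → (1, 0) → (1, 1) → (2, 1) → (2, 2) → (3, 2)

Answer: 3, 2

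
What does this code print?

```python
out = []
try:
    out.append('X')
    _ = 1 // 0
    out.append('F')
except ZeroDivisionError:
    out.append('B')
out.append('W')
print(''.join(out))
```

Execution trace: 'X' (try body) → 'B' (except ZeroDivisionError) → 'W' (after the try/except). Output: XBW

Answer: XBW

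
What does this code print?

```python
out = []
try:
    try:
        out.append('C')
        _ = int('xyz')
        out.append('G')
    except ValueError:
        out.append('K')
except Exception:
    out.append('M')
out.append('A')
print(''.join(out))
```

Execution trace: 'C' (inner try body) → 'K' (inner except ValueError) → 'A' (after the try/except). Output: CKA

Answer: CKA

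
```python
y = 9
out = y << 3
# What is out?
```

Trace:
`y = 9` → y = 9
`out = y << 3` → out = 72
So out = 72

Answer: 72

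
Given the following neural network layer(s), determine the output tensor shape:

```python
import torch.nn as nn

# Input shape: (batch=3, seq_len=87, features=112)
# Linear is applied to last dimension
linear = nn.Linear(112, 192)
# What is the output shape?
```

Input: (3, 87, 112) -> Output: (3, 87, 192)

Answer: (3, 87, 192)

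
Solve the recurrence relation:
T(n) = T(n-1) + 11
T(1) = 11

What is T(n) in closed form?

Unrolling: T(n) = T(1) + 11·(n-1) = 11 + 11(n-1) = 11n.

Answer: T(n) = 11n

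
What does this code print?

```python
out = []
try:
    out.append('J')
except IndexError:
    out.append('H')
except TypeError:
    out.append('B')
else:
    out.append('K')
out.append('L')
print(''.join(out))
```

Execution trace: 'J' (try body, no exception) → 'K' (else) → 'L' (after the try/except). Output: JKL

Answer: JKL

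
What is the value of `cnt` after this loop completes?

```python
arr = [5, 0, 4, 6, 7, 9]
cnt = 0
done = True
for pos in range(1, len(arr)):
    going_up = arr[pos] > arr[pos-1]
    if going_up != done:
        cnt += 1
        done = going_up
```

Count direction changes in [5, 0, 4, 6, 7, 9]
`cnt` takes the values: 0 → 1 → 2

Answer: 2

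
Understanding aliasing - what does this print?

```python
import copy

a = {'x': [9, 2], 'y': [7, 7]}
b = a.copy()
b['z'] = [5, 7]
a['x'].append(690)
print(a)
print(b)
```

Key concept: shallow copy of dict with mutable values.
Step by step:
`a = {'x': [9, 2], 'y': [7, 7]}` → a = {'x': [9, 2], 'y': [7, 7]}
`b = a.copy()` → b = {'x': [9, 2], 'y': [7, 7]}
`b['z'] = [5, 7]` → b = {'x': [9, 2], 'y': [7, 7], 'z': [5, 7]}
`a['x'].append(690)` → a = {'x': [9, 2, 690], 'y': [7, 7]}; b = {'x': [9, 2, 690], 'y': [7, 7], 'z': [5, 7]}
`print(a)` → prints {'x': [9, 2, 690], 'y': [7, 7]}
`print(b)` → prints {'x': [9, 2, 690], 'y': [7, 7], 'z': [5, 7]}

Answer:
{'x': [9, 2, 690], 'y': [7, 7]}
{'x': [9, 2, 690], 'y': [7, 7], 'z': [5, 7]}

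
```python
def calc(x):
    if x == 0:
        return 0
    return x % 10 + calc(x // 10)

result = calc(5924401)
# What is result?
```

Sum of digits of 5924401: 1 + 0 + 4 + 4 + 2 + 9 + 5 = 25

Answer: 25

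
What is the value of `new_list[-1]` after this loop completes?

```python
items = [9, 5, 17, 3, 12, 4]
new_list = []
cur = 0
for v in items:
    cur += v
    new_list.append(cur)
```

Cumulative sum ends at 50
`new_list` takes the values: [] → [9] → [9, 14] → [9, 14, 31] → [9, 14, 31, 34] → [9, 14, 31, 34, 46] → [9, 14, 31, 34, 46, 50]
So `new_list[-1]` = 50

Answer: 50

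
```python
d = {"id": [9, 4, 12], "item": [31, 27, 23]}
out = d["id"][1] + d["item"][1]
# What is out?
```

Trace:
`d = {"id": [9, 4, 12], "item": [31, 27, 23]}` → d = {'id': [9, 4, 12], 'item': [31, 27, 23]}
`out = d["id"][1] + d["item"][1]` → out = 31
So out = 31

Answer: 31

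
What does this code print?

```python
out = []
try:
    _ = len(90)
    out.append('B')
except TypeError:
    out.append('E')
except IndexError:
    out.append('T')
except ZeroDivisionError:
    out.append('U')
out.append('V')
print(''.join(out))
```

Execution trace: 'E' (except TypeError) → 'V' (after the try/except). Output: EV

Answer: EV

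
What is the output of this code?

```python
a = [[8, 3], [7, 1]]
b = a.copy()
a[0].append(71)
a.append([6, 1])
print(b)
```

Key concept: shallow copy with nested lists.
Step by step:
`a = [[8, 3], [7, 1]]` → a = [[8, 3], [7, 1]]
`b = a.copy()` → b = [[8, 3], [7, 1]]
`a[0].append(71)` → a = [[8, 3, 71], [7, 1]]; b = [[8, 3, 71], [7, 1]]
`a.append([6, 1])` → a = [[8, 3, 71], [7, 1], [6, 1]]
`print(b)` → prints [[8, 3, 71], [7, 1]]

Answer: [[8, 3, 71], [7, 1]]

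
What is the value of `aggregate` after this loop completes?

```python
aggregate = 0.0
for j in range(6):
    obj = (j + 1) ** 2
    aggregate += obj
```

Sum of squared losses 1² + 2² + ... + 6²
`aggregate` takes the values: 0.0 → 1.0 → 5.0 → 14.0 → 30.0 → 55.0 → 91.0

Answer: 91.0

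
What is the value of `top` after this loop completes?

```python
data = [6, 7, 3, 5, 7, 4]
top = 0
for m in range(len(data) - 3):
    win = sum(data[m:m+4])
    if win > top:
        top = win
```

Max sum of 4-element window in [6, 7, 3, 5, 7, 4]
`top` takes the values: 0 → 21 → 22

Answer: 22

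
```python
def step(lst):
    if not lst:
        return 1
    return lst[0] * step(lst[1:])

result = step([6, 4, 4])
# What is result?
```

Product over [6, 4, 4] = 6 * 4 * 4 = 96

Answer: 96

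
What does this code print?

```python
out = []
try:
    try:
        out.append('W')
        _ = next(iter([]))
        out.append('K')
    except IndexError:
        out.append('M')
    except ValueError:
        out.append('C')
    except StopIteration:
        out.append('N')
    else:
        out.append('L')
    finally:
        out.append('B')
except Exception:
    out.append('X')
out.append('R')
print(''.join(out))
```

Execution trace: 'W' (inner try body) → 'N' (inner except StopIteration) → 'B' (inner finally) → 'R' (after the try/except). Output: WNBR

Answer: WNBR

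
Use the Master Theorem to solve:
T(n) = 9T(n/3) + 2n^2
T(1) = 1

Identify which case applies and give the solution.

a=9, b=3, f(n)=2n^2. log_3(9) = 2. Since c=2 = 2, Case 2 applies: T(n) = Θ(n^log_b(a) · log n) = O(n^2 log n).

Answer: O(n^2 log n) - Case 2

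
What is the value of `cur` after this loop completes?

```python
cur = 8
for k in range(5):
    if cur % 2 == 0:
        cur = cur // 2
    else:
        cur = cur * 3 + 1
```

Collatz-style transformation from 8
`cur` takes the values: 8 → 4 → 2 → 1 → 4 → 2

Answer: 2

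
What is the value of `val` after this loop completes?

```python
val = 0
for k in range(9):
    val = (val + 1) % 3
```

Increment mod 3, 9 times = 0
`val` takes the values: 0 → 1 → 2 → 0 → 1 → 2 → 0 → 1 → 2 → 0

Answer: 0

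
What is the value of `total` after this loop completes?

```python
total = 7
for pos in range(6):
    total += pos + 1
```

Start at 7, add 1 to 6 = 28
`total` takes the values: 7 → 8 → 10 → 13 → 17 → 22 → 28

Answer: 28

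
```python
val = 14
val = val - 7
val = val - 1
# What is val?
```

Trace:
`val = 14` → val = 14
`val = val - 7` → val = 7
`val = val - 1` → val = 6
So val = 6

Answer: 6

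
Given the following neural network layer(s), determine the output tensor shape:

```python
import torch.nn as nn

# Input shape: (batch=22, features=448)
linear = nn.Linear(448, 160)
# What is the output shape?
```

Input: (22, 448) -> Output: (22, 160)

Answer: (22, 160)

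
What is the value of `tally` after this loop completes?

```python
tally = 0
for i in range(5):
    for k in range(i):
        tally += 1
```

Triangle number: 0+1+2+...+4
`tally` takes the values: 0 → 1 → 2 → 3 → 4 → 5 → 6 → 7 → 8 → 9 → 10

Answer: 10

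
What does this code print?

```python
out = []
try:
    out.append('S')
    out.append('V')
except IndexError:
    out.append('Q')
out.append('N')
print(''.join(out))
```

Execution trace: 'S' (try body) → 'V' (try body, no exception) → 'N' (after the try/except). Output: SVN

Answer: SVN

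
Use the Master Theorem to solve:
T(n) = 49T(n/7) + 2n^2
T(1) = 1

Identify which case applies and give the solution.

a=49, b=7, f(n)=2n^2. log_7(49) = 2. Since c=2 = 2, Case 2 applies: T(n) = Θ(n^log_b(a) · log n) = O(n^2 log n).

Answer: O(n^2 log n) - Case 2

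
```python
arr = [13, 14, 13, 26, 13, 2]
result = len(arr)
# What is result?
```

Trace:
`arr = [13, 14, 13, 26, 13, 2]` → arr = [13, 14, 13, 26, 13, 2]
`result = len(arr)` → result = 6
So result = 6

Answer: 6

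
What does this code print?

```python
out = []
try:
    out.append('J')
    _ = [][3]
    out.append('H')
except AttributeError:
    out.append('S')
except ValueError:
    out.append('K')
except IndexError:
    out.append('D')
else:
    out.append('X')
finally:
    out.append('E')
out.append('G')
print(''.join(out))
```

Execution trace: 'J' (try body) → 'D' (except IndexError) → 'E' (finally) → 'G' (after the try/except). Output: JDEG

Answer: JDEG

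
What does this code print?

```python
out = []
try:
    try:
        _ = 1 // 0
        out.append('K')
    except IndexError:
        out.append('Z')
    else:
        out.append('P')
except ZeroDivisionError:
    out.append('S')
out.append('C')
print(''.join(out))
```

Execution trace: 'S' (outer except ZeroDivisionError) → 'C' (after the try/except). Output: SC

Answer: SC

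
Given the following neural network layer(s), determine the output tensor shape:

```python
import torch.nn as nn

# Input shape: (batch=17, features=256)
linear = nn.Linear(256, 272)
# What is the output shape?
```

Input: (17, 256) -> Output: (17, 272)

Answer: (17, 272)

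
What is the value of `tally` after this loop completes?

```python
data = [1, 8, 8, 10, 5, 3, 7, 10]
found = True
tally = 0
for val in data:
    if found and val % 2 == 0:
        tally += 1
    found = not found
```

Count even values at even positions
`tally` takes the values: 0 → 1

Answer: 1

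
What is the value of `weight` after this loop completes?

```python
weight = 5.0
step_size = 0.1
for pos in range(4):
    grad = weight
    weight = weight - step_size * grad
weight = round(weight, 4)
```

Gradient descent: w = 5.0 * (1 - 0.1)^4
`weight` takes the values: 5.0 → 4.5 → 4.05 → 3.645 → 3.2805

Answer: 3.2805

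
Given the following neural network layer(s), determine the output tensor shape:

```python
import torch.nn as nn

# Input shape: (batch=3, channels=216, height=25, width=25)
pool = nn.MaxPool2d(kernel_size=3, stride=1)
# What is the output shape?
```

Input: (3, 216, 25, 25) -> Output: (3, 216, 23, 23)

Answer: (3, 216, 23, 23)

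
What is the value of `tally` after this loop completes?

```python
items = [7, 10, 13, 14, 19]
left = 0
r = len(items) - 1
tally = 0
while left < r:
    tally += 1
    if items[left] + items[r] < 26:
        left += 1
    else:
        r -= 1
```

Steps to find pair summing to 26
`tally` takes the values: 0 → 1 → 2 → 3 → 4

Answer: 4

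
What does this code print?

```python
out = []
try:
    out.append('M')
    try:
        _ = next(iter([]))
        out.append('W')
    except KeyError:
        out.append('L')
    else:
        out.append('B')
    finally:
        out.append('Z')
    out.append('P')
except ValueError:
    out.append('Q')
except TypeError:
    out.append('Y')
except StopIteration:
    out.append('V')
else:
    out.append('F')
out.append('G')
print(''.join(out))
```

Execution trace: 'M' (try body) → 'Z' (inner finally) → 'V' (except StopIteration) → 'G' (after the try/except). Output: MZVG

Answer: MZVG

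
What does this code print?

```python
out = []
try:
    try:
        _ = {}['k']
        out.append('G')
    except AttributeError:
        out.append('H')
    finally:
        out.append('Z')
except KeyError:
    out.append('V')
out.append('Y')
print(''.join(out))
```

Execution trace: 'Z' (inner finally) → 'V' (outer except KeyError) → 'Y' (after the try/except). Output: ZVY

Answer: ZVY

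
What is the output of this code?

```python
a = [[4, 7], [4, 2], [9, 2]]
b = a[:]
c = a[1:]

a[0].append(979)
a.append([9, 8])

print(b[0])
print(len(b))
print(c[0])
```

Key concept: slice with nested mutation.
Step by step:
`a = [[4, 7], [4, 2], [9, 2]]` → a = [[4, 7], [4, 2], [9, 2]]
`b = a[:]` → b = [[4, 7], [4, 2], [9, 2]]
`c = a[1:]` → c = [[4, 2], [9, 2]]
`a[0].append(979)` → a = [[4, 7, 979], [4, 2], [9, 2]]; b = [[4, 7, 979], [4, 2], [9, 2]]
`a.append([9, 8])` → a = [[4, 7, 979], [4, 2], [9, 2], [9, 8]]
`print(b[0])` → prints [4, 7, 979]
`print(len(b))` → prints 3
`print(c[0])` → prints [4, 2]

Answer:
[4, 7, 979]
3
[4, 2]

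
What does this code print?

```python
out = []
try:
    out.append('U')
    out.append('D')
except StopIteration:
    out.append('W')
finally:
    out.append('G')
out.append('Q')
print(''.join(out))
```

Execution trace: 'U' (try body) → 'D' (try body, no exception) → 'G' (finally) → 'Q' (after the try/except). Output: UDGQ

Answer: UDGQ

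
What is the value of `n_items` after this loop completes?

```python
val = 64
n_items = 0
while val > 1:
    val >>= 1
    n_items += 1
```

Count right shifts until 1
`n_items` takes the values: 0 → 1 → 2 → 3 → 4 → 5 → 6

Answer: 6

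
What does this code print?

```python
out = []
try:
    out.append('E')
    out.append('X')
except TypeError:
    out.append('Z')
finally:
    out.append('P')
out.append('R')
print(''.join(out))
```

Execution trace: 'E' (try body) → 'X' (try body, no exception) → 'P' (finally) → 'R' (after the try/except). Output: EXPR

Answer: EXPR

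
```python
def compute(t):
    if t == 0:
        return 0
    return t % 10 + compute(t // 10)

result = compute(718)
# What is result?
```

Sum of digits of 718: 8 + 1 + 7 = 16

Answer: 16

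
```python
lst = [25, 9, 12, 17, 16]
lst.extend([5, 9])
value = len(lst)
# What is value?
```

Trace:
`lst = [25, 9, 12, 17, 16]` → lst = [25, 9, 12, 17, 16]
`lst.extend([5, 9])` → lst = [25, 9, 12, 17, 16, 5, 9]
`value = len(lst)` → value = 7
So value = 7

Answer: 7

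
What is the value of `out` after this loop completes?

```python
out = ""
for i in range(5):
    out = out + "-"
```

Repeat '-' 5 times
`out` takes the values: "" → "-" → "--" → "---" → "----" → "-----"

Answer: "-----"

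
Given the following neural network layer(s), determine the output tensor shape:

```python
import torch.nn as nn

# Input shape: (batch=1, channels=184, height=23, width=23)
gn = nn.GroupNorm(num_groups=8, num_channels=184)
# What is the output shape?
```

Input: (1, 184, 23, 23) -> Output: (1, 184, 23, 23)

Answer: (1, 184, 23, 23)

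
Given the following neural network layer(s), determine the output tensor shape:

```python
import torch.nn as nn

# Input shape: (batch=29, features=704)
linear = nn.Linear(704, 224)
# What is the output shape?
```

Input: (29, 704) -> Output: (29, 224)

Answer: (29, 224)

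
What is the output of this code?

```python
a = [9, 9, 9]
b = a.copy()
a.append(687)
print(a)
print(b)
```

Key concept: list.copy() creates independent copy.
Step by step:
`a = [9, 9, 9]` → a = [9, 9, 9]
`b = a.copy()` → b = [9, 9, 9]
`a.append(687)` → a = [9, 9, 9, 687]
`print(a)` → prints [9, 9, 9, 687]
`print(b)` → prints [9, 9, 9]

Answer:
[9, 9, 9, 687]
[9, 9, 9]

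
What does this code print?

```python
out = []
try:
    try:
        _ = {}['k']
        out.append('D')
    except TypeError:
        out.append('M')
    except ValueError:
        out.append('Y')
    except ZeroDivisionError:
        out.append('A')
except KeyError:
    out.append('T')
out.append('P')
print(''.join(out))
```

Execution trace: 'T' (outer except KeyError) → 'P' (after the try/except). Output: TP

Answer: TP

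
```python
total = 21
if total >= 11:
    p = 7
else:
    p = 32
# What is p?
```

Trace:
`total = 21` → total = 21
`if total >= 11: ...` → total >= 11 is True → p = 7
So p = 7

Answer: 7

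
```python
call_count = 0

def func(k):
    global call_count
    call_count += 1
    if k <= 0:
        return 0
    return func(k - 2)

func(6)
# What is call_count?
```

Linear recursion stepping by 2: 4 calls from k=6 down to ≤0.

Answer: 4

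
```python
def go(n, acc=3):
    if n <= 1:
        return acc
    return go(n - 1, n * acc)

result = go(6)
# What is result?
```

Accumulator trace (n, acc): (6, 3) -> (5, 18) -> (4, 90) -> (3, 360) -> (2, 1080) -> (1, 2160) -> return 2160

Answer: 2160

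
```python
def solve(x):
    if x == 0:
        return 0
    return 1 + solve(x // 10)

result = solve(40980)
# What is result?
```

Count of digits of 40980: 5

Answer: 5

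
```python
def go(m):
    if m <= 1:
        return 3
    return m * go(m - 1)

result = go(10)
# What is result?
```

go(10) = 10 * 9 * 8 * 7 * 6 * 5 * 4 * 3 * 2 * 3 = 10886400

Answer: 10886400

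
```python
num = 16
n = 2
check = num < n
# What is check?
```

Trace:
`num = 16` → num = 16
`n = 2` → n = 2
`check = num < n` → check = False
So check = False

Answer: False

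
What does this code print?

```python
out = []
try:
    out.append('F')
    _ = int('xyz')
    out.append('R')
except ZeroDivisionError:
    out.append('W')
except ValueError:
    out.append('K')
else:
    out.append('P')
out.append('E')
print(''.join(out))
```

Execution trace: 'F' (try body) → 'K' (except ValueError) → 'E' (after the try/except). Output: FKE

Answer: FKE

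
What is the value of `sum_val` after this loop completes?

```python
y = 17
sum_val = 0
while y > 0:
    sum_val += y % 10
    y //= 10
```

Sum digits of 17
`sum_val` takes the values: 0 → 7 → 8

Answer: 8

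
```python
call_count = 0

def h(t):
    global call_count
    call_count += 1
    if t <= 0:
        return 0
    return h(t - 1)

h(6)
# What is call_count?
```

Linear recursion stepping by 1: 7 calls from t=6 down to ≤0.

Answer: 7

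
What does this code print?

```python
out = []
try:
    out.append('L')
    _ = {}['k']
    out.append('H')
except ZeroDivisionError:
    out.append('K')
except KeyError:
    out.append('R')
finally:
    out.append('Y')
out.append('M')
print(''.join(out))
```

Execution trace: 'L' (try body) → 'R' (except KeyError) → 'Y' (finally) → 'M' (after the try/except). Output: LRYM

Answer: LRYM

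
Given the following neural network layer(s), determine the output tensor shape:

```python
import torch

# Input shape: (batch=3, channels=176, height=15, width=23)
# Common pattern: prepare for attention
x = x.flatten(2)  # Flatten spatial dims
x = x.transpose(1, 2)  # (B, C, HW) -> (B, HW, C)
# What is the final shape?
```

Input: (3, 176, 15, 23) -> after flatten(2): (3, 176, 345) -> Output: (3, 345, 176)

Answer: (3, 345, 176)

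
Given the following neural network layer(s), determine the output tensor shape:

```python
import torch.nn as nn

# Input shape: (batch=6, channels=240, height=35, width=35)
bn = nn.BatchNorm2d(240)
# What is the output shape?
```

Input: (6, 240, 35, 35) -> Output: (6, 240, 35, 35)

Answer: (6, 240, 35, 35)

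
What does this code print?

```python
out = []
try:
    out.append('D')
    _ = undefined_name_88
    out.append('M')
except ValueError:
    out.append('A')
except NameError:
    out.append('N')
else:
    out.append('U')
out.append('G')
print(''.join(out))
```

Execution trace: 'D' (try body) → 'N' (except NameError) → 'G' (after the try/except). Output: DNG

Answer: DNG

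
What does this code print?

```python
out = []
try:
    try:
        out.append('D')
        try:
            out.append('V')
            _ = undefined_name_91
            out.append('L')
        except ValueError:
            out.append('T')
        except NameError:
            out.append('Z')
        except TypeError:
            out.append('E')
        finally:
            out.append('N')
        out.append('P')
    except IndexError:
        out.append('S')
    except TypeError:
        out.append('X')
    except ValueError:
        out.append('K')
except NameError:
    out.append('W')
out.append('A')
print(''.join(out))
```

Execution trace: 'D' (try body) → 'V' (inner try body) → 'Z' (inner except NameError) → 'N' (inner finally) → 'P' (try body, no exception) → 'A' (after the try/except). Output: DVZNPA

Answer: DVZNPA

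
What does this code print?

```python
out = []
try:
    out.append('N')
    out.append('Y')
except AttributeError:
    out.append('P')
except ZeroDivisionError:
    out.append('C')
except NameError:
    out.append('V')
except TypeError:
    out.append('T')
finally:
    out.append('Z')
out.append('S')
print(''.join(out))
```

Execution trace: 'N' (try body) → 'Y' (try body, no exception) → 'Z' (finally) → 'S' (after the try/except). Output: NYZS

Answer: NYZS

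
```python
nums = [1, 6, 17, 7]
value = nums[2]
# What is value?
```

Trace:
`nums = [1, 6, 17, 7]` → nums = [1, 6, 17, 7]
`value = nums[2]` → value = 17
So value = 17

Answer: 17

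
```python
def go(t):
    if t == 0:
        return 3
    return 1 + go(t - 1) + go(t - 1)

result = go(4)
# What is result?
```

go(t) = 1 + 2·go(t-1), go(0)=3. Closed form: (3+1)·2^4 - 1 = 63.

Answer: 63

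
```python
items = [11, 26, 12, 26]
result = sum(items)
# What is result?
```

Trace:
`items = [11, 26, 12, 26]` → items = [11, 26, 12, 26]
`result = sum(items)` → result = 75
So result = 75

Answer: 75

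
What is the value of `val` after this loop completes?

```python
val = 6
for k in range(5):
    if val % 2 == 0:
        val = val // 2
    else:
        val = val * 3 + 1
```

Collatz-style transformation from 6
`val` takes the values: 6 → 3 → 10 → 5 → 16 → 8

Answer: 8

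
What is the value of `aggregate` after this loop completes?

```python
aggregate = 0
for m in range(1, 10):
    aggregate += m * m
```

Sum of squares 1² to 9² = 285
`aggregate` takes the values: 0 → 1 → 5 → 14 → 30 → 55 → 91 → 140 → 204 → 285

Answer: 285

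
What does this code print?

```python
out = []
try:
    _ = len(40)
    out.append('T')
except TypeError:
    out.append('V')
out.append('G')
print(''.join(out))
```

Execution trace: 'V' (except TypeError) → 'G' (after the try/except). Output: VG

Answer: VG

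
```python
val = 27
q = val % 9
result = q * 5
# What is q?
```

Trace:
`val = 27` → val = 27
`q = val % 9` → q = 0
`result = q * 5` → result = 0
So q = 0

Answer: 0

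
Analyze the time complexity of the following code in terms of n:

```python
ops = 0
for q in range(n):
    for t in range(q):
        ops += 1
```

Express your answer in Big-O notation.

Each loop level contributes: n × n. Multiplying the contributions gives O(n^2).

Answer: O(n^2)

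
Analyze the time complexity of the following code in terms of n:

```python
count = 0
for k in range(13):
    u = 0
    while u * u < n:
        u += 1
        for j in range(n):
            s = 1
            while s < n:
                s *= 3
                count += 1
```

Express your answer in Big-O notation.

Each loop level contributes: 1 × √n × n × log n. Multiplying the contributions gives O(n√n log n).

Answer: O(n√n log n)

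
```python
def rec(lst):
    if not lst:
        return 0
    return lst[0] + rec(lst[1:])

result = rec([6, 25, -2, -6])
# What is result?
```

6 + 25 + (-2) + (-6) + 0 = 23

Answer: 23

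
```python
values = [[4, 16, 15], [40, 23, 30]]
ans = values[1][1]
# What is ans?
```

Trace:
`values = [[4, 16, 15], [40, 23, 30]]` → values = [[4, 16, 15], [40, 23, 30]]
`ans = values[1][1]` → ans = 23
So ans = 23

Answer: 23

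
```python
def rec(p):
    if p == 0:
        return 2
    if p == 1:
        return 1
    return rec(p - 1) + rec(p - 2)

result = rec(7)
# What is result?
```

Build up from base cases: rec(0)=2, rec(1)=1, rec(2)=3, rec(3)=4, rec(4)=7, rec(5)=11, rec(6)=18, ..., rec(7)=29

Answer: 29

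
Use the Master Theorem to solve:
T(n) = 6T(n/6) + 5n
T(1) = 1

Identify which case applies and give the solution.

a=6, b=6, f(n)=5n. log_6(6) = 1. Since c=1 = 1, Case 2 applies: T(n) = Θ(n^log_b(a) · log n) = O(n log n).

Answer: O(n log n) - Case 2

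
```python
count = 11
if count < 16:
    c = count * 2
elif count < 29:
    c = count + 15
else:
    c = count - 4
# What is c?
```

Trace:
`count = 11` → count = 11
`if count < 16: ...` → count < 16 is True → c = 22
So c = 22

Answer: 22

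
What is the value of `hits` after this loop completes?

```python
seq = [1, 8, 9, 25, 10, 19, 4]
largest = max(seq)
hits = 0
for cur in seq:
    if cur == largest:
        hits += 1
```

Count of max value 25 in [1, 8, 9, 25, 10, 19, 4]
`hits` takes the values: 0 → 1

Answer: 1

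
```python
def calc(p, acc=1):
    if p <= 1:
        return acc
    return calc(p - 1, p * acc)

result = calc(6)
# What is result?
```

Accumulator trace (n, acc): (6, 1) -> (5, 6) -> (4, 30) -> (3, 120) -> (2, 360) -> (1, 720) -> return 720

Answer: 720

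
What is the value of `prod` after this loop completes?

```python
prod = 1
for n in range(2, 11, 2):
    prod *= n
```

Product of even numbers 2 to 10
`prod` takes the values: 1 → 2 → 8 → 48 → 384 → 3840

Answer: 3840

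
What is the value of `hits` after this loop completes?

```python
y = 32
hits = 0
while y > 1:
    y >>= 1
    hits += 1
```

Count right shifts until 1
`hits` takes the values: 0 → 1 → 2 → 3 → 4 → 5

Answer: 5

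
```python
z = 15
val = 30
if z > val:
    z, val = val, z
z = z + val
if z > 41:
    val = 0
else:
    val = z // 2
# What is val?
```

Trace:
`z = 15` → z = 15
`val = 30` → val = 30
`if z > val: ...` → z > val is False → no variable changes
`z = z + val` → z = 45
`if z > 41: ...` → z > 41 is True → val = 0
So val = 0

Answer: 0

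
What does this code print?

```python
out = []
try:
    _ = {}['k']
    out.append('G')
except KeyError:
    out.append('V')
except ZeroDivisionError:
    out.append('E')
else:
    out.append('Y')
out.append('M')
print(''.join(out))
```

Execution trace: 'V' (except KeyError) → 'M' (after the try/except). Output: VM

Answer: VM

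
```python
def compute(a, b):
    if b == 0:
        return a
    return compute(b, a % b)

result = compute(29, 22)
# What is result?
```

compute(29, 22) -> compute(22, 7) -> compute(7, 1) -> compute(1, 0) -> 1

Answer: 1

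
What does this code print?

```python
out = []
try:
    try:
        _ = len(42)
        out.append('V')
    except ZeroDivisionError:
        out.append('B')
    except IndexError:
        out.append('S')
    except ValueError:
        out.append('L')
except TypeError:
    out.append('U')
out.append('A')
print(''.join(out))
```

Execution trace: 'U' (outer except TypeError) → 'A' (after the try/except). Output: UA

Answer: UA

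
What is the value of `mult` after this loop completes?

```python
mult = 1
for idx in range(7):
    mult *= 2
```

2^7 = 128
`mult` takes the values: 1 → 2 → 4 → 8 → 16 → 32 → 64 → 128

Answer: 128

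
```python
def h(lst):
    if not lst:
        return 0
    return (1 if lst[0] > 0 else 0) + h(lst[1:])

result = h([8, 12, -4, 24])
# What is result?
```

Count of positive elements in [8, 12, -4, 24] = 3

Answer: 3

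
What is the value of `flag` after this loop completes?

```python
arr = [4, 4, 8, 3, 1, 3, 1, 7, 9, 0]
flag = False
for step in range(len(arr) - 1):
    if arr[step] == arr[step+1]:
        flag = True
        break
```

Check consecutive duplicates in [4, 4, 8, 3, 1, 3, 1, 7, 9, 0]
`flag` takes the values: False → True

Answer: True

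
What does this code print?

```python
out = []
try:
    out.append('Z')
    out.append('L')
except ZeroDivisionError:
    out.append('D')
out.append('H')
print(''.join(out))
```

Execution trace: 'Z' (try body) → 'L' (try body, no exception) → 'H' (after the try/except). Output: ZLH

Answer: ZLH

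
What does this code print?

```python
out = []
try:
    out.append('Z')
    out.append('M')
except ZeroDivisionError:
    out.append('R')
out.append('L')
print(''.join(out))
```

Execution trace: 'Z' (try body) → 'M' (try body, no exception) → 'L' (after the try/except). Output: ZML

Answer: ZML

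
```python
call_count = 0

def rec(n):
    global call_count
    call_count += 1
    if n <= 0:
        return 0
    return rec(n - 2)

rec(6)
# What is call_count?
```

Linear recursion stepping by 2: 4 calls from n=6 down to ≤0.

Answer: 4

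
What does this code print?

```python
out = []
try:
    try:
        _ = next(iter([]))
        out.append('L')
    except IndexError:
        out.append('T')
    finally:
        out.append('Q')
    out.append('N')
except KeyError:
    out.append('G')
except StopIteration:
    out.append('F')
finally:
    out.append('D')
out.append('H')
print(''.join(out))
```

Execution trace: 'Q' (inner finally) → 'F' (except StopIteration) → 'D' (finally) → 'H' (after the try/except). Output: QFDH

Answer: QFDH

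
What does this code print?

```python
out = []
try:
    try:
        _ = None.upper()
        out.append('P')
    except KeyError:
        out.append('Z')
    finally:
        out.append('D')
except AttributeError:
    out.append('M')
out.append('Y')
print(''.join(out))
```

Execution trace: 'D' (finally) → 'M' (outer except AttributeError) → 'Y' (after the try/except). Output: DMY

Answer: DMY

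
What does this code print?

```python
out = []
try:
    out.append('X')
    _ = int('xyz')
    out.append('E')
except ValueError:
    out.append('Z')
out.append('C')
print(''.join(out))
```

Execution trace: 'X' (try body) → 'Z' (except ValueError) → 'C' (after the try/except). Output: XZC

Answer: XZC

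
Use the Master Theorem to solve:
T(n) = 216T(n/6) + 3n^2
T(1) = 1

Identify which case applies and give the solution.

a=216, b=6, f(n)=3n^2. log_6(216) = 3. Since c=2 < 3, Case 1 applies: T(n) = Θ(n^log_b(a)) = O(n^3).

Answer: O(n^3) - Case 1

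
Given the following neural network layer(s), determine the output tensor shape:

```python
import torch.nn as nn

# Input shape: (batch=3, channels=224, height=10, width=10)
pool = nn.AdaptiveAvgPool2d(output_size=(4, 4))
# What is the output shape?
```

Input: (3, 224, 10, 10) -> Output: (3, 224, 4, 4)

Answer: (3, 224, 4, 4)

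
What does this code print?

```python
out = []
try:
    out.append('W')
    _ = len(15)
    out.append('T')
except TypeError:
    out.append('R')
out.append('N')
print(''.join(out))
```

Execution trace: 'W' (try body) → 'R' (except TypeError) → 'N' (after the try/except). Output: WRN

Answer: WRN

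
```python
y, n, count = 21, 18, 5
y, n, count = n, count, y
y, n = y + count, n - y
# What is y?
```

Trace:
`y, n, count = 21, 18, 5` → y = 21; n = 18; count = 5
`y, n, count = n, count, y` → y = 18; n = 5; count = 21
`y, n = y + count, n - y` → y = 39; n = -13
So y = 39

Answer: 39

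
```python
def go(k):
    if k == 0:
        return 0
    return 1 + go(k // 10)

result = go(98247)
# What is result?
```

Count of digits of 98247: 5

Answer: 5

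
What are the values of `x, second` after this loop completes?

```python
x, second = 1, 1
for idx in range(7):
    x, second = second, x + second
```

Fibonacci: after 7 iterations
`x, second` takes the values: (1, 1) → (1, 2) → (2, 3) → (3, 5) → (5, 8) → (8, 13) → (13, 21) → (21, 34)

Answer: 21, 34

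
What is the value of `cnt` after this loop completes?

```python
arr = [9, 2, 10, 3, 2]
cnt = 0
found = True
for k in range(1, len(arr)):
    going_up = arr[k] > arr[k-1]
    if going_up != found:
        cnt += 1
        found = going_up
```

Count direction changes in [9, 2, 10, 3, 2]
`cnt` takes the values: 0 → 1 → 2 → 3

Answer: 3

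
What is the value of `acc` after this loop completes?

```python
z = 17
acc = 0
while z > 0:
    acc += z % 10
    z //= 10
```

Sum digits of 17
`acc` takes the values: 0 → 7 → 8

Answer: 8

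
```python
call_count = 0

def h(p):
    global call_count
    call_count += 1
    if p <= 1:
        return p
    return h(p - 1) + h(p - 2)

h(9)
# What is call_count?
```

Calls(p) = 1 + Calls(p-1) + Calls(p-2); Calls(0)=Calls(1)=1. For p=9 this gives 109.

Answer: 109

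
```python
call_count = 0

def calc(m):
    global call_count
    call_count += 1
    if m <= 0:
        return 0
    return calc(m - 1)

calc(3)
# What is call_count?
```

Linear recursion stepping by 1: 4 calls from m=3 down to ≤0.

Answer: 4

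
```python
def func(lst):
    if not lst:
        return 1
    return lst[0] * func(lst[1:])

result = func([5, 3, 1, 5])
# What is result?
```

Product over [5, 3, 1, 5] = 5 * 3 * 1 * 5 = 75

Answer: 75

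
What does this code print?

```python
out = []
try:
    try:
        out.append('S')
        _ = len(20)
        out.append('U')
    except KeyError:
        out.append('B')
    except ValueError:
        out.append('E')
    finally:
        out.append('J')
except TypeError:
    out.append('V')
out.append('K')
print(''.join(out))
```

Execution trace: 'S' (try body) → 'J' (finally) → 'V' (outer except TypeError) → 'K' (after the try/except). Output: SJVK

Answer: SJVK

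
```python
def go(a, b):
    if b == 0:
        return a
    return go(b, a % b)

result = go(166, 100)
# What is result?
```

go(166, 100) -> go(100, 66) -> go(66, 34) -> go(34, 32) -> go(32, 2) -> go(2, 0) -> 2

Answer: 2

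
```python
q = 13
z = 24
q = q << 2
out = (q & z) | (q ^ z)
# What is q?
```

Trace:
`q = 13` → q = 13
`z = 24` → z = 24
`q = q << 2` → q = 52
`out = (q & z) | (q ^ z)` → out = 60
So q = 52

Answer: 52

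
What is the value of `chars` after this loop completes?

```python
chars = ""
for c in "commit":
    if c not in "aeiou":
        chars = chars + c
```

Remove vowels from 'commit'
`chars` takes the values: "" → "c" → "cm" → "cmm" → "cmmt"

Answer: "cmmt"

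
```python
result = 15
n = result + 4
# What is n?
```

Trace:
`result = 15` → result = 15
`n = result + 4` → n = 19
So n = 19

Answer: 19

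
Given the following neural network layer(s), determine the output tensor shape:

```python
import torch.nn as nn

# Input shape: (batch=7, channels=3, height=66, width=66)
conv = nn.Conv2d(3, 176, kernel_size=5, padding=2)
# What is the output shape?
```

Input: (7, 3, 66, 66) -> Output: (7, 176, 66, 66)

Answer: (7, 176, 66, 66)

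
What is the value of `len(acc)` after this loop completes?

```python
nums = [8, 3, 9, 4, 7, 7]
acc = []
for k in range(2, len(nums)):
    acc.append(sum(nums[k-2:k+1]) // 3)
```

Number of 3-element averages
`acc` takes the values: [] → [6] → [6, 5] → [6, 5, 6] → [6, 5, 6, 6]
So `len(acc)` = 4

Answer: 4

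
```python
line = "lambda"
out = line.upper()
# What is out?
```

Trace:
`line = "lambda"` → line = 'lambda'
`out = line.upper()` → out = 'LAMBDA'
So out = 'LAMBDA'

Answer: 'LAMBDA'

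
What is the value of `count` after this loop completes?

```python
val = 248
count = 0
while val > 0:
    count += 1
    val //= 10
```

Count digits by repeated division by 10
`count` takes the values: 0 → 1 → 2 → 3

Answer: 3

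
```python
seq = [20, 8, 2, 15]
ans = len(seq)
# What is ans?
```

Trace:
`seq = [20, 8, 2, 15]` → seq = [20, 8, 2, 15]
`ans = len(seq)` → ans = 4
So ans = 4

Answer: 4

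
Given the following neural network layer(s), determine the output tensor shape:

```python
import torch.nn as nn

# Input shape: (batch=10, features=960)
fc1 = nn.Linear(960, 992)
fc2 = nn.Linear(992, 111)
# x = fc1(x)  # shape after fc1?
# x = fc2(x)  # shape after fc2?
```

Input: (10, 960) -> after fc1: (10, 992) -> Output: (10, 111)

Answer: (10, 111)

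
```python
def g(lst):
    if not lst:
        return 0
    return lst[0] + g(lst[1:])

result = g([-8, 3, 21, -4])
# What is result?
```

(-8) + 3 + 21 + (-4) + 0 = 12

Answer: 12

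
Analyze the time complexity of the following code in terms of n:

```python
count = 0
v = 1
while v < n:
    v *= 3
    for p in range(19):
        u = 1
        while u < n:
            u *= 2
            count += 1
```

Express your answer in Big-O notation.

Each loop level contributes: log n × 1 × log n. Multiplying the contributions gives O(log² n).

Answer: O(log² n)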